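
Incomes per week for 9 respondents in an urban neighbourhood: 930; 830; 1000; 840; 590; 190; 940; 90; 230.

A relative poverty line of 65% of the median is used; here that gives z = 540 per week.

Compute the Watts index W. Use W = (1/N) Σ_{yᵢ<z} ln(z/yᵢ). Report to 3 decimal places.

Below the line: 90, 190, 230 (q = 3 of N = 9).
Log shortfalls: ln(540/90) = 1.7918; ln(540/190) = 1.0445; ln(540/230) = 0.8535.
W = 3.689794 / 9 = 0.410.

0.410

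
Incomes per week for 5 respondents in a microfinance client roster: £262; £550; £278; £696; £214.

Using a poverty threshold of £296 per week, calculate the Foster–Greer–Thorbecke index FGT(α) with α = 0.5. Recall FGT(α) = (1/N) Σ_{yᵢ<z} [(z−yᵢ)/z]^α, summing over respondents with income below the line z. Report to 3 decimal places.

Below z: £214, £262, £278 (q = 3 of N = 5).
Shortfall ratios: (296−214)/296 = 0.2770; (296−262)/296 = 0.1149; (296−278)/296 = 0.0608.
Raised to α = 0.5: 0.52633; 0.33892; 0.24660.
Sum = 1.111849; FGT(0.5) = 1.111849 / 5 = 0.222.

0.222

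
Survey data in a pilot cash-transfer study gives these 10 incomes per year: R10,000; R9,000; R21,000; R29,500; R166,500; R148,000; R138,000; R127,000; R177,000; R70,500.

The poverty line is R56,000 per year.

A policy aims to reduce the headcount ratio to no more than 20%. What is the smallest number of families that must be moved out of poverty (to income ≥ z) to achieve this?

4 of the 10 families are poor, so H = 4/10 = 0.400.
A headcount ratio of at most 20% allows at most ⌊0.20 × 10⌋ = 2 poor families.
So at least 4 − 2 = 2 must be lifted.

2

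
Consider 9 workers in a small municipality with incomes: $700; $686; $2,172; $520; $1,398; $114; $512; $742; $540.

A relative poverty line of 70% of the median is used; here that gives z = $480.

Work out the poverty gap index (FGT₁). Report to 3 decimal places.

Poor units: $114 (q = 1 of N = 9).
Normalized shortfalls: (480−114)/480 = 0.7625.
Σ = 0.762500. Dividing by the full population N = 9 gives P₁ = 0.085.

0.085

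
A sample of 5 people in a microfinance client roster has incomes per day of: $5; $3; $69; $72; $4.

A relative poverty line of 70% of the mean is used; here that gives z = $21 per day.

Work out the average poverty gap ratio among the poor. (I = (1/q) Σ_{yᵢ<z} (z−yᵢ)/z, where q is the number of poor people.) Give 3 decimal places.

0.810

Below the line: $3, $4, $5 (q = 3 of N = 5).
Shortfall ratios (z−y)/z: 0.8571, 0.8095, 0.7619; sum = 2.428571.
I averages over the q = 3 poor units only: 2.428571 / 3 = 0.810.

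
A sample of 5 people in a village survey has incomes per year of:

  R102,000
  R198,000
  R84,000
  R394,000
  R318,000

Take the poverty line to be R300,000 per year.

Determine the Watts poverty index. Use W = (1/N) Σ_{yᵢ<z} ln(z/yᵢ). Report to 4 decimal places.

0.5535

Incomes under z: R84,000, R102,000, R198,000 (q = 3 of N = 5).
ln(z/y) terms: ln(300000/84000) = 1.2730; ln(300000/102000) = 1.0788; ln(300000/198000) = 0.4155.
W = 2.767291 / 5 = 0.5535.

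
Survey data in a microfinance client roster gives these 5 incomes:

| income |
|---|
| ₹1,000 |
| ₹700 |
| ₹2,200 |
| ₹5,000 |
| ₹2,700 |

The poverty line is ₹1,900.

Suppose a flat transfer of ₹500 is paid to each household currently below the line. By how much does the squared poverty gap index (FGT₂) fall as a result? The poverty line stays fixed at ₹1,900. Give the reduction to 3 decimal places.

0.089

Before: below the line — ₹700, ₹1,000; squared poverty gap index (FGT₂) = 0.12465.
After the ₹500 transfer: below the line — ₹1,200, ₹1,500; squared poverty gap index (FGT₂) = 0.03601.
Reduction = 0.12465 − 0.03601 = 0.089.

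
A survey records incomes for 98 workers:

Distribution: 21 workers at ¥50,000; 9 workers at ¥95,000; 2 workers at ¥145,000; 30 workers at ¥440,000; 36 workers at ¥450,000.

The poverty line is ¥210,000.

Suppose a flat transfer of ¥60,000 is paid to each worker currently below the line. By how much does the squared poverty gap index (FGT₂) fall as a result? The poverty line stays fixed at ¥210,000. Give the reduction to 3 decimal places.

Before: below the line — 21×¥50,000, 9×¥95,000, 2×¥145,000; squared poverty gap index (FGT₂) = 0.15389.
After the ¥60,000 transfer: below the line — 21×¥110,000, 9×¥155,000, 2×¥205,000; squared poverty gap index (FGT₂) = 0.05490.
Reduction = 0.15389 − 0.05490 = 0.099.

0.099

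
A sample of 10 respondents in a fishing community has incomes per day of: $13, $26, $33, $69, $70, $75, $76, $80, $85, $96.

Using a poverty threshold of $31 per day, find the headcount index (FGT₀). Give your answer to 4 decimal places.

2 of the 10 respondents have income below $31.
H = 2/10 = 0.2000.

0.2000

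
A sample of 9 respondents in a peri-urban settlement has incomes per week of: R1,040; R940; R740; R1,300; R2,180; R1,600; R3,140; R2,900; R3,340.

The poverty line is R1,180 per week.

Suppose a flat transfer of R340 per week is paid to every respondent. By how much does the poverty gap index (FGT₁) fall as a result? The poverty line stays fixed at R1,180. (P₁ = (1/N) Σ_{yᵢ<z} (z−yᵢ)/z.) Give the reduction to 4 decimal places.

Before: below the line — R740, R940, R1,040; poverty gap index (FGT₁) = 0.077213.
After the R340 transfer: below the line — R1,080; poverty gap index (FGT₁) = 0.009416.
Reduction = 0.077213 − 0.009416 = 0.0678.

0.0678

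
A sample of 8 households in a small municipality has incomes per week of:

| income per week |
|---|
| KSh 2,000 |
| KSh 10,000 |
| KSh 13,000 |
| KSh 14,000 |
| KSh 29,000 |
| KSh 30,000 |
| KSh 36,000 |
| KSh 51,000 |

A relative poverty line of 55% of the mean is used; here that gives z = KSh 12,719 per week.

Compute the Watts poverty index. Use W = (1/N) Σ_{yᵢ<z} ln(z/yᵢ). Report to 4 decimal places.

Below z: KSh 2,000, KSh 10,000 (q = 2 of N = 8).
ln(z/y) terms: ln(12719/2000) = 1.8499; ln(12719/10000) = 0.2405.
W = 2.090462 / 8 = 0.2613.

0.2613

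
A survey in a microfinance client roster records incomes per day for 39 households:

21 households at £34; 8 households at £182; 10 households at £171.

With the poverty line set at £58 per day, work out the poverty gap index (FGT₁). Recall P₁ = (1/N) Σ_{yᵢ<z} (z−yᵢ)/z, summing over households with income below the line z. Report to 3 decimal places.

Below z: 21×£34 (q = 21 of N = 39).
Relative gaps: (58−34)/58 = 0.4138 (×21).
Sum of shortfalls = 8.689655; P₁ averages over all N: 8.689655 / 39 = 0.223.

0.223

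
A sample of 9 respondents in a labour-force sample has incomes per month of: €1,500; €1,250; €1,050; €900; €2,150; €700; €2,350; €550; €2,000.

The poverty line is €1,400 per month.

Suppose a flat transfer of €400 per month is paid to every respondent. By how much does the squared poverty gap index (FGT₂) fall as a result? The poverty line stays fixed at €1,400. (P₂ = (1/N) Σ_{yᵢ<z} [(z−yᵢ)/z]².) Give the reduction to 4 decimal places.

Before: below the line — €550, €700, €900, €1,050, €1,250; squared poverty gap index (FGT₂) = 0.091128.
After the €400 transfer: below the line — €950, €1,100, €1,300; squared poverty gap index (FGT₂) = 0.017149.
Reduction = 0.091128 − 0.017149 = 0.0740.

0.0740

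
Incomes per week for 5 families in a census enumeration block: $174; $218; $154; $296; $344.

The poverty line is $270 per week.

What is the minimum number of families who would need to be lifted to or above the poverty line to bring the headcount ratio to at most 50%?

Currently q = 3 of N = 5 are below the line (H = 0.600).
A headcount ratio of at most 50% allows at most ⌊0.50 × 5⌋ = 2 poor families.
So at least 3 − 2 = 1 must be lifted.

1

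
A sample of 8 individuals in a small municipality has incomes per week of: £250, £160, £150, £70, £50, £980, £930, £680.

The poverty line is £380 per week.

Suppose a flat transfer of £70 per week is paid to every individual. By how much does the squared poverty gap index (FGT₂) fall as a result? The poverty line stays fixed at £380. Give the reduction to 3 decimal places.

Before: below the line — £50, £70, £150, £160, £250; squared poverty gap index (FGT₂) = 0.27978.
After the £70 transfer: below the line — £120, £140, £220, £230, £320; squared poverty gap index (FGT₂) = 0.15313.
Reduction = 0.27978 − 0.15313 = 0.127.

0.127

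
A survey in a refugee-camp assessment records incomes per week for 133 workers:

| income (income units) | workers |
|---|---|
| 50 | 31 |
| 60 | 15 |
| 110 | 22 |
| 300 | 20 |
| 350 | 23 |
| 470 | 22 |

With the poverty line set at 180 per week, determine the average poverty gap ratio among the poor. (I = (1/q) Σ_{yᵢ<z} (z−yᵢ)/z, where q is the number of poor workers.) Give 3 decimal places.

0.602

Poor units: 31×50, 15×60, 22×110 (q = 68 of N = 133).
Relative gaps: 0.7222 (×31), 0.6667 (×15), 0.3889 (×22); sum = 40.944444.
The income-gap ratio divides by q (the poor only): 40.944444 / 68 = 0.602.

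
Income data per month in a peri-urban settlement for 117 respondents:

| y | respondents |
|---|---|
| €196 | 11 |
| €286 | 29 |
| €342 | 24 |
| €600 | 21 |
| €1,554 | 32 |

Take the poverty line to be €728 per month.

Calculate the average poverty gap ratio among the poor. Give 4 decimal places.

Poor units: 11×€196, 29×€286, 24×€342, 21×€600 (q = 85 of N = 117).
Shortfall ratios (z−y)/z: 0.7308 (×11), 0.6071 (×29), 0.5302 (×24), 0.1758 (×21); sum = 42.063187.
The income-gap ratio divides by q (the poor only): 42.063187 / 85 = 0.4949.

0.4949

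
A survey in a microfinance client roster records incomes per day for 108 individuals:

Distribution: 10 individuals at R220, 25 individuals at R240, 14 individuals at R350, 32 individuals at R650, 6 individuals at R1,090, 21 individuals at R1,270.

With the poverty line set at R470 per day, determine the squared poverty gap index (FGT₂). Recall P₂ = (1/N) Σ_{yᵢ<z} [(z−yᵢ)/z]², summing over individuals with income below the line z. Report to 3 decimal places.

0.090

Poor units: 10×R220, 25×R240, 14×R350 (q = 49 of N = 108).
Normalized shortfalls: (470−220)/470 = 0.5319 (×10); (470−240)/470 = 0.4894 (×25); (470−350)/470 = 0.2553 (×14).
Squared: 0.2829 (×10); 0.2395 (×25); 0.0652 (×14).
Sum = 9.728837; P₂ = 9.728837 / 108 = 0.090.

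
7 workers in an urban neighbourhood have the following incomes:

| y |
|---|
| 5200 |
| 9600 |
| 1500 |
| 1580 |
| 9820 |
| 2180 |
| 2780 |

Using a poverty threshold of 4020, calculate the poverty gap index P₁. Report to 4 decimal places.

0.2857

Incomes under z: 1500, 1580, 2180, 2780 (q = 4 of N = 7).
Shortfall ratios: (4020−1500)/4020 = 0.6269; (4020−1580)/4020 = 0.6070; (4020−2180)/4020 = 0.4577; (4020−2780)/4020 = 0.3085.
Sum of shortfalls = 2.000000; P₁ averages over all N: 2.000000 / 7 = 0.2857.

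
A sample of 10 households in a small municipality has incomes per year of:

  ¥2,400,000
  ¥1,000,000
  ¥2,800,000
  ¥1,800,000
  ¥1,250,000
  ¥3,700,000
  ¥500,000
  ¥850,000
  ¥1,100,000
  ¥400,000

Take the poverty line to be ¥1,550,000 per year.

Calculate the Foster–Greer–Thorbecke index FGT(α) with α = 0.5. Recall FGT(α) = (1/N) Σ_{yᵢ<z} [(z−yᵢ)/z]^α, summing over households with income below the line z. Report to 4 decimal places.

0.3931

Poor units: ¥400,000, ¥500,000, ¥850,000, ¥1,000,000, ¥1,100,000, ¥1,250,000 (q = 6 of N = 10).
Shortfall ratios: (1550000−400000)/1550000 = 0.7419; (1550000−500000)/1550000 = 0.6774; (1550000−850000)/1550000 = 0.4516; (1550000−1000000)/1550000 = 0.3548; (1550000−1100000)/1550000 = 0.2903; (1550000−1250000)/1550000 = 0.1935.
Raised to α = 0.5: 0.86136; 0.82305; 0.67202; 0.59568; 0.53882; 0.43994.
Sum = 3.930874; FGT(0.5) = 3.930874 / 10 = 0.3931.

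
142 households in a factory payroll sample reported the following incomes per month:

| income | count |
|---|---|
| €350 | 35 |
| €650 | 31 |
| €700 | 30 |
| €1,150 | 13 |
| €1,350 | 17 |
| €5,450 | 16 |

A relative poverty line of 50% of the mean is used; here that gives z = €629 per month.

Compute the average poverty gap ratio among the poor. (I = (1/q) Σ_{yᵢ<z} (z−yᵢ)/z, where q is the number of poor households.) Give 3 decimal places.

Below the line: 35×€350 (q = 35 of N = 142).
Relative gaps: 0.4436 (×35); sum = 15.524642.
I averages over the q = 35 poor units only: 15.524642 / 35 = 0.444.

0.444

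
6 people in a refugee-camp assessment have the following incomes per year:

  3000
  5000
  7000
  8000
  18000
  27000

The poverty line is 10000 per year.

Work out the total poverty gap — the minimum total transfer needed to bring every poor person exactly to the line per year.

Incomes under z: 3000, 5000, 7000, 8000 (q = 4 of N = 6).
Individual gaps: 10000−3000 = 7000; 10000−5000 = 5000; 10000−7000 = 3000; 10000−8000 = 2000.
Aggregate gap = 17000.

17000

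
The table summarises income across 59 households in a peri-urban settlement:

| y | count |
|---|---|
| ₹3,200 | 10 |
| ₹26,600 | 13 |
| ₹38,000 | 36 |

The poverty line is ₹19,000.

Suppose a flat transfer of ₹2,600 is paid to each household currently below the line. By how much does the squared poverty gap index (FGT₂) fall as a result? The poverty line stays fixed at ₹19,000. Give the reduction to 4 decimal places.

Before: below the line — 10×₹3,200; squared poverty gap index (FGT₂) = 0.117207.
After the ₹2,600 transfer: below the line — 10×₹5,800; squared poverty gap index (FGT₂) = 0.081807.
Reduction = 0.117207 − 0.081807 = 0.0354.

0.0354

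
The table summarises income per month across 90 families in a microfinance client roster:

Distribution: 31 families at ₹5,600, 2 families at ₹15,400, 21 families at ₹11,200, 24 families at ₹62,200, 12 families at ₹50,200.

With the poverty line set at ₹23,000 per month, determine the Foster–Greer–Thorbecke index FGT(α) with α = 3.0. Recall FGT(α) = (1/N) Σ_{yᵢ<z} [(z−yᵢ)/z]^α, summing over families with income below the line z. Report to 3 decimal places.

Poor units: 31×₹5,600, 21×₹11,200, 2×₹15,400 (q = 54 of N = 90).
Shortfall ratios: (23000−5600)/23000 = 0.7565 (×31); (23000−11200)/23000 = 0.5130 (×21); (23000−15400)/23000 = 0.3304 (×2).
Raised to α = 3.0: 0.43298 (×31); 0.13504 (×21); 0.03608 (×2).
Sum = 16.330268; FGT(3.0) = 16.330268 / 90 = 0.181.

0.181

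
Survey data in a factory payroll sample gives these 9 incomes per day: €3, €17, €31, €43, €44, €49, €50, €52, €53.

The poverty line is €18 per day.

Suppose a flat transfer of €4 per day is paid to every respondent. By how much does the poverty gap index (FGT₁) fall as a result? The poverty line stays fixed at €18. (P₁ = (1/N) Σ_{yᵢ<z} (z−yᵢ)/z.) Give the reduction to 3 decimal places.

0.031

Before: below the line — €3, €17; poverty gap index (FGT₁) = 0.09877.
After the €4 transfer: below the line — €7; poverty gap index (FGT₁) = 0.06790.
Reduction = 0.09877 − 0.06790 = 0.031.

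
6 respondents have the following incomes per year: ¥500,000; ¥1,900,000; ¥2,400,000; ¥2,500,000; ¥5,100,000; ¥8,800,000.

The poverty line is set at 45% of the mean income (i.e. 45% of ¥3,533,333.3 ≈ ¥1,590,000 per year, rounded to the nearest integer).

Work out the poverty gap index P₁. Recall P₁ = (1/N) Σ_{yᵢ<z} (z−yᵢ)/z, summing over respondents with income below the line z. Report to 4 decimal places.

Below z: ¥500,000 (q = 1 of N = 6).
Gap ratios (z−y)/z: (1590000−500000)/1590000 = 0.6855.
Sum of shortfalls = 0.685535; P₁ averages over all N: 0.685535 / 6 = 0.1143.

0.1143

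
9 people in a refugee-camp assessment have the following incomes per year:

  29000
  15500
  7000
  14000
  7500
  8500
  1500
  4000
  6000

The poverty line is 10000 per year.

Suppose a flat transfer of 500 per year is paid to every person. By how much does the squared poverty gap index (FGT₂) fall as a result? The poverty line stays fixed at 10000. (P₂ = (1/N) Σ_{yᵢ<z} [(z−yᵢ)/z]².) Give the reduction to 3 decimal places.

Before: below the line — 1500, 4000, 6000, 7000, 7500, 8500; squared poverty gap index (FGT₂) = 0.15750.
After the 500 transfer: below the line — 2000, 4500, 6500, 7500, 8000, 9000; squared poverty gap index (FGT₂) = 0.13083.
Reduction = 0.15750 − 0.13083 = 0.027.

0.027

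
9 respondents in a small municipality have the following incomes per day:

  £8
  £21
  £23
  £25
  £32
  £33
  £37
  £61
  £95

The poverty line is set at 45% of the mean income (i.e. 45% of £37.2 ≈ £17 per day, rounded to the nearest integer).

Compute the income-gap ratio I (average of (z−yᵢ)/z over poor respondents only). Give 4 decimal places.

Incomes under z: £8 (q = 1 of N = 9).
Shortfall ratios (z−y)/z: 0.5294; sum = 0.529412.
The income-gap ratio divides by q (the poor only): 0.529412 / 1 = 0.5294.

0.5294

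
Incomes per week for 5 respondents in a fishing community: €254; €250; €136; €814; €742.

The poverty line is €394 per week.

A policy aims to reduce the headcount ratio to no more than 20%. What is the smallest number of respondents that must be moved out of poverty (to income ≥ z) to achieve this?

Currently q = 3 of N = 5 are below the line (H = 0.600).
A headcount ratio of at most 20% allows at most ⌊0.20 × 5⌋ = 1 poor respondents.
So at least 3 − 1 = 2 must be lifted.

2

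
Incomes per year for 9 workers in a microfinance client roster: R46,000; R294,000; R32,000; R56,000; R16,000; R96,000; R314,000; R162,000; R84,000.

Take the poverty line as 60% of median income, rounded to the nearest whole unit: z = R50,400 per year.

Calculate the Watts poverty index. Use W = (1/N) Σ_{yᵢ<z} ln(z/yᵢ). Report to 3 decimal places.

0.188

Poor units: R16,000, R32,000, R46,000 (q = 3 of N = 9).
Log shortfalls: ln(50400/16000) = 1.1474; ln(50400/32000) = 0.4543; ln(50400/46000) = 0.0913.
W = 1.693008 / 9 = 0.188.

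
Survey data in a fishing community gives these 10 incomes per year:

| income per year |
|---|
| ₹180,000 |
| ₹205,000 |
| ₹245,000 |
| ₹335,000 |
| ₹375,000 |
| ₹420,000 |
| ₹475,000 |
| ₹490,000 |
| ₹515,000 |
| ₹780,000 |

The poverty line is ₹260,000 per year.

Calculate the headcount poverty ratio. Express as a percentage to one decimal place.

30.0%

3 of the 10 individuals have income below ₹260,000.
H = 3/10 = 30.0%.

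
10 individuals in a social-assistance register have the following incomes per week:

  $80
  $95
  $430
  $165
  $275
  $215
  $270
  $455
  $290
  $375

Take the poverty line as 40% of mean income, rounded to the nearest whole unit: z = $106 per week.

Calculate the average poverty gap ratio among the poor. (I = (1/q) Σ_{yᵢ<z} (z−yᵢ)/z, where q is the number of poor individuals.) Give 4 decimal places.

0.1745

Below the line: $80, $95 (q = 2 of N = 10).
Relative gaps: 0.2453, 0.1038; sum = 0.349057.
I averages over the q = 2 poor units only: 0.349057 / 2 = 0.1745.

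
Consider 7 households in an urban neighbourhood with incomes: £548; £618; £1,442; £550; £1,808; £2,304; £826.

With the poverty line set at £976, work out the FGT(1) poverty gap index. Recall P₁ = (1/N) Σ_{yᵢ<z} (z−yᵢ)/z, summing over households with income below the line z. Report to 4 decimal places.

0.1994

Poor units: £548, £550, £618, £826 (q = 4 of N = 7).
Relative gaps: (976−548)/976 = 0.4385; (976−550)/976 = 0.4365; (976−618)/976 = 0.3668; (976−826)/976 = 0.1537.
Sum of shortfalls = 1.395492; P₁ averages over all N: 1.395492 / 7 = 0.1994.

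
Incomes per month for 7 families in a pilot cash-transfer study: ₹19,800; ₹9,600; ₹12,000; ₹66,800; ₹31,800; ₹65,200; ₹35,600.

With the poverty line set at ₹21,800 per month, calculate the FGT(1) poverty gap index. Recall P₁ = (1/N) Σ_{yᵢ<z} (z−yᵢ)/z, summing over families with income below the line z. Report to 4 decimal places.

Incomes under z: ₹9,600, ₹12,000, ₹19,800 (q = 3 of N = 7).
Gap ratios (z−y)/z: (21800−9600)/21800 = 0.5596; (21800−12000)/21800 = 0.4495; (21800−19800)/21800 = 0.0917.
Sum of shortfalls = 1.100917; P₁ averages over all N: 1.100917 / 7 = 0.1573.

0.1573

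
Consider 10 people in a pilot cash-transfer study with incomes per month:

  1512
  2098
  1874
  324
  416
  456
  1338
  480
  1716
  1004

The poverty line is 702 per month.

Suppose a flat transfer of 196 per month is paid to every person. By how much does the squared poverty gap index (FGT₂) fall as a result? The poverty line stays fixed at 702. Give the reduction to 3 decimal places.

Before: below the line — 324, 416, 456, 480; squared poverty gap index (FGT₂) = 0.06787.
After the 196 transfer: below the line — 520, 612, 652, 676; squared poverty gap index (FGT₂) = 0.00901.
Reduction = 0.06787 − 0.00901 = 0.059.

0.059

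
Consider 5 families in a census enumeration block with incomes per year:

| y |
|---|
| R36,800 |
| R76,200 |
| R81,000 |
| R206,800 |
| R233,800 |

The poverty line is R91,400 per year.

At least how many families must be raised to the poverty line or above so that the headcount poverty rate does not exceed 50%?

3 of the 5 families are poor, so H = 3/5 = 0.600.
A headcount ratio of at most 50% allows at most ⌊0.50 × 5⌋ = 2 poor families.
So at least 3 − 2 = 1 must be lifted.

1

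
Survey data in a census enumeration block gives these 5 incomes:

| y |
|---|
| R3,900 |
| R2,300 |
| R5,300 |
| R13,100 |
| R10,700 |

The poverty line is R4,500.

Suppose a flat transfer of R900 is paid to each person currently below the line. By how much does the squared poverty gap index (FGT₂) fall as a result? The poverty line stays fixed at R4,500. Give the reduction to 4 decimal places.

Before: below the line — R2,300, R3,900; squared poverty gap index (FGT₂) = 0.051358.
After the R900 transfer: below the line — R3,200; squared poverty gap index (FGT₂) = 0.016691.
Reduction = 0.051358 − 0.016691 = 0.0347.

0.0347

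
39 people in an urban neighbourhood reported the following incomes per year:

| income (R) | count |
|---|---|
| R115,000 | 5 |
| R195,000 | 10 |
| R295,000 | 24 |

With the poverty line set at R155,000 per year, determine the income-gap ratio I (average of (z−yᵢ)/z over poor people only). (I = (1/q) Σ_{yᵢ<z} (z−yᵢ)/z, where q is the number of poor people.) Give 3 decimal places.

0.258

Below z: 5×R115,000 (q = 5 of N = 39).
Shortfall ratios (z−y)/z: 0.2581 (×5); sum = 1.290323.
The income-gap ratio divides by q (the poor only): 1.290323 / 5 = 0.258.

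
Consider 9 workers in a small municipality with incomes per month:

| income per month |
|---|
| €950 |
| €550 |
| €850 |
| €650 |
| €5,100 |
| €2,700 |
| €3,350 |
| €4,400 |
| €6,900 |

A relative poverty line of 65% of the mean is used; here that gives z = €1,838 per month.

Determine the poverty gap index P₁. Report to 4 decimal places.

0.2631

Poor units: €550, €650, €850, €950 (q = 4 of N = 9).
Shortfall ratios: (1838−550)/1838 = 0.7008; (1838−650)/1838 = 0.6464; (1838−850)/1838 = 0.5375; (1838−950)/1838 = 0.4831.
Sum of shortfalls = 2.367791; P₁ averages over all N: 2.367791 / 9 = 0.2631.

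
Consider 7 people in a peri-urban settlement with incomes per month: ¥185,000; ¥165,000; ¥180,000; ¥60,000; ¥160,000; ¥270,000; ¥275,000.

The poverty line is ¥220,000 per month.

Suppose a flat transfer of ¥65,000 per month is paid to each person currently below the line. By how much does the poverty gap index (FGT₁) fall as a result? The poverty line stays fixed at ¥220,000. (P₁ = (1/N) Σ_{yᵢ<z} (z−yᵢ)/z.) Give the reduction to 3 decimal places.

Before: below the line — ¥60,000, ¥160,000, ¥165,000, ¥180,000, ¥185,000; poverty gap index (FGT₁) = 0.22727.
After the ¥65,000 transfer: below the line — ¥125,000; poverty gap index (FGT₁) = 0.06169.
Reduction = 0.22727 − 0.06169 = 0.166.

0.166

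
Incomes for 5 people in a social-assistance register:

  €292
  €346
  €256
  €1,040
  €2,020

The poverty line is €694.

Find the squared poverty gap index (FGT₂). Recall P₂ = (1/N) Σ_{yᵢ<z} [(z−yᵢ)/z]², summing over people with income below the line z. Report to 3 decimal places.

0.197

Incomes under z: €256, €292, €346 (q = 3 of N = 5).
Normalized shortfalls: (694−256)/694 = 0.6311; (694−292)/694 = 0.5793; (694−346)/694 = 0.5014.
Squared: 0.3983; 0.3355; 0.2514.
Sum = 0.985292; P₂ = 0.985292 / 5 = 0.197.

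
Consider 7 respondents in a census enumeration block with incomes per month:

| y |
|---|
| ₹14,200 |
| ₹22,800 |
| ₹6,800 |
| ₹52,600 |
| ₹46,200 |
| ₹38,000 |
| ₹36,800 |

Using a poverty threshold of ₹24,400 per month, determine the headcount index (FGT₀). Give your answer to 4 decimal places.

0.4286

3 of the 7 respondents have income below ₹24,400.
H = 3/7 = 0.4286.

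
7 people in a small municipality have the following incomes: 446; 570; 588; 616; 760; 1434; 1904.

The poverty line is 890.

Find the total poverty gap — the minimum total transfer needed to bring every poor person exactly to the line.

1470

Incomes under z: 446, 570, 588, 616, 760 (q = 5 of N = 7).
Individual gaps: 890−446 = 444; 890−570 = 320; 890−588 = 302; 890−616 = 274; 890−760 = 130.
Aggregate gap = 1470.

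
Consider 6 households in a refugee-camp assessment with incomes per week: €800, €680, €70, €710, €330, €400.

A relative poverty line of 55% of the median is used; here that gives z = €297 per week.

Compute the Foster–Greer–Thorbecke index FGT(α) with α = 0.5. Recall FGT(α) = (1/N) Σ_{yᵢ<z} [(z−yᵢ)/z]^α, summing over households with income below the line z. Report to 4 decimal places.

0.1457

Poor units: €70 (q = 1 of N = 6).
Relative gaps: (297−70)/297 = 0.7643.
Raised to α = 0.5: 0.87425.
Sum = 0.874248; FGT(0.5) = 0.874248 / 6 = 0.1457.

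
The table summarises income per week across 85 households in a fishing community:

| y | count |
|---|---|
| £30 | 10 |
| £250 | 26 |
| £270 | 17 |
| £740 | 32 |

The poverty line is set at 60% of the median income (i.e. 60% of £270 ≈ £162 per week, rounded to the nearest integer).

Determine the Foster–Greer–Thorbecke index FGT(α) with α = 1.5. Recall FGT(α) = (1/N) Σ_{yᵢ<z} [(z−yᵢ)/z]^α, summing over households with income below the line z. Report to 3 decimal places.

Below z: 10×£30 (q = 10 of N = 85).
Normalized shortfalls: (162−30)/162 = 0.8148 (×10).
Raised to α = 1.5: 0.73551 (×10).
Sum = 7.355096; FGT(1.5) = 7.355096 / 85 = 0.087.

0.087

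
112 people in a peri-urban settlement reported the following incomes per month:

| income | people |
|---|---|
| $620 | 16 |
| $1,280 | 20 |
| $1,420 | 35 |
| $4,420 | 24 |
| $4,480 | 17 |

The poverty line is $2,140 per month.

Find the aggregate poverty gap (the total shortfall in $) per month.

$66,720

Poor units: 16×$620, 20×$1,280, 35×$1,420 (q = 71 of N = 112).
Individual gaps: 16×(2140−620) = 24320; 20×(2140−1280) = 17200; 35×(2140−1420) = 25200.
Aggregate gap = $66,720.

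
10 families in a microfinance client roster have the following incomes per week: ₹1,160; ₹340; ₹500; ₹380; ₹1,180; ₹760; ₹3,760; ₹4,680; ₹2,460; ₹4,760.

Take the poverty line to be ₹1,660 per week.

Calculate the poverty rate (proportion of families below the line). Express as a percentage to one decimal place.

60.0%

6 of the 10 families have income below ₹1,660.
H = 6/10 = 60.0%.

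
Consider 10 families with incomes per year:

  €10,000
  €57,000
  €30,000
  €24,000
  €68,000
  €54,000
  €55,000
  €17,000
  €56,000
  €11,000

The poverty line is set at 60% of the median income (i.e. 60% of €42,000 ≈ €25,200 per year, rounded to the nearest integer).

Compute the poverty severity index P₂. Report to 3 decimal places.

Incomes under z: €10,000, €11,000, €17,000, €24,000 (q = 4 of N = 10).
Normalized shortfalls: (25200−10000)/25200 = 0.6032; (25200−11000)/25200 = 0.5635; (25200−17000)/25200 = 0.3254; (25200−24000)/25200 = 0.0476.
Squared: 0.3638; 0.3175; 0.1059; 0.0023.
Sum = 0.789494; P₂ = 0.789494 / 10 = 0.079.

0.079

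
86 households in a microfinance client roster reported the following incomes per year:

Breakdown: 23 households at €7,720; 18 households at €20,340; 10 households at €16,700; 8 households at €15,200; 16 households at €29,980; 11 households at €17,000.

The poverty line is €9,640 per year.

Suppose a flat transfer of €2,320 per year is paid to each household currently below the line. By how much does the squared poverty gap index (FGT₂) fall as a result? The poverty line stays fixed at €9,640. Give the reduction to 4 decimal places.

Before: below the line — 23×€7,720; squared poverty gap index (FGT₂) = 0.010609.
After the €2,320 transfer: below the line — none; squared poverty gap index (FGT₂) = 0.000000.
Reduction = 0.010609 − 0.000000 = 0.0106.

0.0106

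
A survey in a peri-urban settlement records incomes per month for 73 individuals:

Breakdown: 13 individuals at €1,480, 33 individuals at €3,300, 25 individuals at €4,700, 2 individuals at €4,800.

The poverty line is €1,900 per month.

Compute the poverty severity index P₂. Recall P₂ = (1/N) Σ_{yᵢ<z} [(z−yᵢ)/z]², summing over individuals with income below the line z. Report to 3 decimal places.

Below the line: 13×€1,480 (q = 13 of N = 73).
Relative gaps: (1900−1480)/1900 = 0.2211 (×13).
Squared: 0.0489 (×13).
Sum = 0.635235; P₂ = 0.635235 / 73 = 0.009.

0.009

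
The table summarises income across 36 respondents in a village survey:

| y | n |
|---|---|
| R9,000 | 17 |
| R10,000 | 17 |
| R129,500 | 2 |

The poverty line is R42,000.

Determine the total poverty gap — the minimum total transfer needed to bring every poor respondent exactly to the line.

Poor units: 17×R9,000, 17×R10,000 (q = 34 of N = 36).
Individual gaps: 17×(42000−9000) = 561000; 17×(42000−10000) = 544000.
Aggregate gap = R1,105,000.

R1,105,000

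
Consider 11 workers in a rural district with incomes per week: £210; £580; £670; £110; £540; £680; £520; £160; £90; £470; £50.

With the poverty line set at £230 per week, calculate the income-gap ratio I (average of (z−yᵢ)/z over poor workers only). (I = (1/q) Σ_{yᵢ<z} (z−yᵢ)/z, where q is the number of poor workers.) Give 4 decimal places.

Below z: £50, £90, £110, £160, £210 (q = 5 of N = 11).
Shortfall ratios (z−y)/z: 0.7826, 0.6087, 0.5217, 0.3043, 0.0870; sum = 2.304348.
I averages over the q = 5 poor units only: 2.304348 / 5 = 0.4609.

0.4609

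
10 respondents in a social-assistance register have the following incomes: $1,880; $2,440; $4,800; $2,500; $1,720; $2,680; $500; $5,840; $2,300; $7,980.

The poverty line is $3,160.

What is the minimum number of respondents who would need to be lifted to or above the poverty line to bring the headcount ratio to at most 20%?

7 of the 10 respondents are poor, so H = 7/10 = 0.700.
A headcount ratio of at most 20% allows at most ⌊0.20 × 10⌋ = 2 poor respondents.
So at least 7 − 2 = 5 must be lifted.

5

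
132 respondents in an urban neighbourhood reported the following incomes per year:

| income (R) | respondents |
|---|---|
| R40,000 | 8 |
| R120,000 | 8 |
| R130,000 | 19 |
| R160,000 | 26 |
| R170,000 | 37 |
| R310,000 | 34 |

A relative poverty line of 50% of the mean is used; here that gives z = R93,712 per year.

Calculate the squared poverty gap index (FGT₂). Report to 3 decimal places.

0.020

Poor units: 8×R40,000 (q = 8 of N = 132).
Normalized shortfalls: (93712−40000)/93712 = 0.5732 (×8).
Squared: 0.3285 (×8).
Sum = 2.628102; P₂ = 2.628102 / 132 = 0.020.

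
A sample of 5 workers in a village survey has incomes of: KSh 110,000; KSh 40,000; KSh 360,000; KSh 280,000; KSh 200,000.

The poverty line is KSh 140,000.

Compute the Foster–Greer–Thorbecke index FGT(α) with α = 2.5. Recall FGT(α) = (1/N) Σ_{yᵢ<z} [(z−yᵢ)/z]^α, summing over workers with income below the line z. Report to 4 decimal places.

Below the line: KSh 40,000, KSh 110,000 (q = 2 of N = 5).
Gap ratios (z−y)/z: (140000−40000)/140000 = 0.7143; (140000−110000)/140000 = 0.2143.
Raised to α = 2.5: 0.43120; 0.02126.
Sum = 0.452457; FGT(2.5) = 0.452457 / 5 = 0.0905.

0.0905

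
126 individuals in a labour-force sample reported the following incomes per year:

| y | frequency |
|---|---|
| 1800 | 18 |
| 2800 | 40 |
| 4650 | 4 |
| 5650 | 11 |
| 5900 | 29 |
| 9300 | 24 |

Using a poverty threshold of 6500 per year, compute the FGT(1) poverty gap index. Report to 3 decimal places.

Below the line: 18×1800, 40×2800, 4×4650, 11×5650, 29×5900 (q = 102 of N = 126).
Shortfall ratios: (6500−1800)/6500 = 0.7231 (×18); (6500−2800)/6500 = 0.5692 (×40); (6500−4650)/6500 = 0.2846 (×4); (6500−5650)/6500 = 0.1308 (×11); (6500−5900)/6500 = 0.0923 (×29).
Sum of shortfalls = 41.038462; P₁ averages over all N: 41.038462 / 126 = 0.326.

0.326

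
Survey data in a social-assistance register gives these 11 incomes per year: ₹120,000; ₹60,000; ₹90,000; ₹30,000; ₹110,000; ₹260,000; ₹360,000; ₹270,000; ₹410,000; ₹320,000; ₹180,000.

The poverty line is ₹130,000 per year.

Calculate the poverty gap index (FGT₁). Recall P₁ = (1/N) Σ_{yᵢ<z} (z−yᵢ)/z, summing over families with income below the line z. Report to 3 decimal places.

Poor units: ₹30,000, ₹60,000, ₹90,000, ₹110,000, ₹120,000 (q = 5 of N = 11).
Shortfall ratios: (130000−30000)/130000 = 0.7692; (130000−60000)/130000 = 0.5385; (130000−90000)/130000 = 0.3077; (130000−110000)/130000 = 0.1538; (130000−120000)/130000 = 0.0769.
Sum of shortfalls = 1.846154; P₁ averages over all N: 1.846154 / 11 = 0.168.

0.168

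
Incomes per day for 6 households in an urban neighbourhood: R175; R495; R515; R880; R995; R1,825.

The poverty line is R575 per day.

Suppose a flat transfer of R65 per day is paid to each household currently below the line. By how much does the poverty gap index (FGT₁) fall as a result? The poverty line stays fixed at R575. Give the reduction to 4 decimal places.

0.0551

Before: below the line — R175, R495, R515; poverty gap index (FGT₁) = 0.156522.
After the R65 transfer: below the line — R240, R560; poverty gap index (FGT₁) = 0.101449.
Reduction = 0.156522 − 0.101449 = 0.0551.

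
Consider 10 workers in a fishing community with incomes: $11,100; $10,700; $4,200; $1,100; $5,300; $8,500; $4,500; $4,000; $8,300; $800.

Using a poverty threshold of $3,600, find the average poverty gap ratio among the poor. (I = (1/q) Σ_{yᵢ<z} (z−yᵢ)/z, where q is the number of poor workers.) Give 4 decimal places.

Incomes under z: $800, $1,100 (q = 2 of N = 10).
Relative gaps: 0.7778, 0.6944; sum = 1.472222.
The income-gap ratio divides by q (the poor only): 1.472222 / 2 = 0.7361.

0.7361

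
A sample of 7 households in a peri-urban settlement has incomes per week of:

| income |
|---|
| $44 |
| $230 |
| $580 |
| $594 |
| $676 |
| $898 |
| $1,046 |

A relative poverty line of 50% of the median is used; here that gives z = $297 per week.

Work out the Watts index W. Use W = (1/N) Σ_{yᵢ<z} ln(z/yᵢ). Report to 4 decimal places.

Below z: $44, $230 (q = 2 of N = 7).
Log shortfalls: ln(297/44) = 1.9095; ln(297/230) = 0.2557.
W = 2.165195 / 7 = 0.3093.

0.3093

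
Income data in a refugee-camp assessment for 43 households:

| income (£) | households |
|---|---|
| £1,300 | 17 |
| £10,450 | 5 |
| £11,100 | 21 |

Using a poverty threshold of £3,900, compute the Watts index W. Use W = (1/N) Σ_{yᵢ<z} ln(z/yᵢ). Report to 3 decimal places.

0.434

Below the line: 17×£1,300 (q = 17 of N = 43).
ln(z/y) terms: ln(3900/1300) = 1.0986 (×17).
W = 18.676409 / 43 = 0.434.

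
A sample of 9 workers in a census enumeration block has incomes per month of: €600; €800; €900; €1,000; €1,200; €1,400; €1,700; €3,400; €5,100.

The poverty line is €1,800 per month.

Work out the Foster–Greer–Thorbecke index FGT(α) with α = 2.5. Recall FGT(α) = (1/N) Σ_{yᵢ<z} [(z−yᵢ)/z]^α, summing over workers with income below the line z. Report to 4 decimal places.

0.1100

Below the line: €600, €800, €900, €1,000, €1,200, €1,400, €1,700 (q = 7 of N = 9).
Shortfall ratios: (1800−600)/1800 = 0.6667; (1800−800)/1800 = 0.5556; (1800−900)/1800 = 0.5000; (1800−1000)/1800 = 0.4444; (1800−1200)/1800 = 0.3333; (1800−1400)/1800 = 0.2222; (1800−1700)/1800 = 0.0556.
Raised to α = 2.5: 0.36289; 0.23005; 0.17678; 0.13169; 0.06415; 0.02328; 0.00073.
Sum = 0.989556; FGT(2.5) = 0.989556 / 9 = 0.1100.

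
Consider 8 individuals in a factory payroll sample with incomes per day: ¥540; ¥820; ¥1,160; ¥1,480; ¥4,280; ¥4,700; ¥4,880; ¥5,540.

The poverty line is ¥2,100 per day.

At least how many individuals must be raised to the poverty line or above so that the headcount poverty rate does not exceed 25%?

4 of the 8 individuals are poor, so H = 4/8 = 0.500.
A headcount ratio of at most 25% allows at most ⌊0.25 × 8⌋ = 2 poor individuals.
So at least 4 − 2 = 2 must be lifted.

2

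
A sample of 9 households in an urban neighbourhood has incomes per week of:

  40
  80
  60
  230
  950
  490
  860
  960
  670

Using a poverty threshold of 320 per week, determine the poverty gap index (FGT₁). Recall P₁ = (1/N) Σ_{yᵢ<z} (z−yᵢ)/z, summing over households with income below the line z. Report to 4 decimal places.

0.3021

Below z: 40, 60, 80, 230 (q = 4 of N = 9).
Shortfall ratios: (320−40)/320 = 0.8750; (320−60)/320 = 0.8125; (320−80)/320 = 0.7500; (320−230)/320 = 0.2812.
Σ = 2.718750. Dividing by the full population N = 9 gives P₁ = 0.3021.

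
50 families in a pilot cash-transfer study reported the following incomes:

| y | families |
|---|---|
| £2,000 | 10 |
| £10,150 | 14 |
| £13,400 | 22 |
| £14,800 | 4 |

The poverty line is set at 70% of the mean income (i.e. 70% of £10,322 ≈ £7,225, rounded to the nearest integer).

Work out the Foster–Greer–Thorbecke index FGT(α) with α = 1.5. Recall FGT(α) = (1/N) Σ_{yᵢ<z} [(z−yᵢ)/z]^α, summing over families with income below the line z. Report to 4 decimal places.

Below the line: 10×£2,000 (q = 10 of N = 50).
Gap ratios (z−y)/z: (7225−2000)/7225 = 0.7232 (×10).
Raised to α = 1.5: 0.61500 (×10).
Sum = 6.149965; FGT(1.5) = 6.149965 / 50 = 0.1230.

0.1230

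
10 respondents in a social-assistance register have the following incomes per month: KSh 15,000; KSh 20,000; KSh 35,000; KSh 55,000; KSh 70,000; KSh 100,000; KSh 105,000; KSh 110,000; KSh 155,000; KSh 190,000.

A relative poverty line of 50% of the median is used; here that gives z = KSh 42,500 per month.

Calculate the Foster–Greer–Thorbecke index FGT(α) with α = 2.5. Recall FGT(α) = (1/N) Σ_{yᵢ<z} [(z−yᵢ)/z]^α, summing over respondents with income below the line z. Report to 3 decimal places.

Below z: KSh 15,000, KSh 20,000, KSh 35,000 (q = 3 of N = 10).
Normalized shortfalls: (42500−15000)/42500 = 0.6471; (42500−20000)/42500 = 0.5294; (42500−35000)/42500 = 0.1765.
Raised to α = 2.5: 0.33679; 0.20393; 0.01308.
Sum = 0.553804; FGT(2.5) = 0.553804 / 10 = 0.055.

0.055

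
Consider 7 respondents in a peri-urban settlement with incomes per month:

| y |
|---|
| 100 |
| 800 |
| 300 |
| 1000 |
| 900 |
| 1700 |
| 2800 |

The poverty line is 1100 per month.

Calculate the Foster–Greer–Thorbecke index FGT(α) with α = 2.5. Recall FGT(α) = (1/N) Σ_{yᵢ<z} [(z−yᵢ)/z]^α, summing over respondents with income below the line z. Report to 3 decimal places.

0.185

Below z: 100, 300, 800, 900, 1000 (q = 5 of N = 7).
Shortfall ratios: (1100−100)/1100 = 0.9091; (1100−300)/1100 = 0.7273; (1100−800)/1100 = 0.2727; (1100−900)/1100 = 0.1818; (1100−1000)/1100 = 0.0909.
Raised to α = 2.5: 0.78799; 0.45107; 0.03884; 0.01410; 0.00249.
Sum = 1.294486; FGT(2.5) = 1.294486 / 7 = 0.185.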